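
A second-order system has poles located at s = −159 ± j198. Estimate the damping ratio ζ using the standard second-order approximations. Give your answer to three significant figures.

ζ ≈ 0.626

|pole| = ω_n = √(159² + 198²) = 254 rad/s; ζ = cos θ = σ/ω_n = 0.626.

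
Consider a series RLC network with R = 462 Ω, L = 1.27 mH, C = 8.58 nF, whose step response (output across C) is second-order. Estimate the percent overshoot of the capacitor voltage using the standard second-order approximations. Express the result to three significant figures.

For a series RLC circuit (capacitor voltage as output), ω_n = 1/√(LC) = 1/√(1.27 mH · 8.58 nF) = 303000 rad/s.
ζ = (R/2)·√(C/L) = (462/2)·√(8.58 nF/1.27 mH) = 0.600.
Overshoot: exp(−π·0.600/√(1−0.600²)) = 0.0945, i.e. 9.45%.

%OS ≈ 9.45%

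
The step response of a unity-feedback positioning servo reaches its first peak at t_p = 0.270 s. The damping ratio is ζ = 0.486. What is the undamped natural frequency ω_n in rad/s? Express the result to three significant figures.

ω_n ≈ 13.3 rad/s

Peak time t_p = π/ω_d, so ω_d = π/t_p = π/0.270 = 11.6 rad/s.
ω_n = ω_d/√(1−ζ²) = 11.6/√0.764 = 13.3 rad/s.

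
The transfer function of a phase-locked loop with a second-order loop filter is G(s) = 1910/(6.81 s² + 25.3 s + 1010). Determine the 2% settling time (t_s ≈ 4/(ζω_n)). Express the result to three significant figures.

t_s ≈ 2.15 s

Dividing through by 6.81: denominator becomes s² + 3.715 s + 148.3.
So ω_n = √148.3 = 12.2 rad/s and ζ = 3.715/(2·12.2) = 0.153.
t_s ≈ 4/(ζω_n) = 2.15 s.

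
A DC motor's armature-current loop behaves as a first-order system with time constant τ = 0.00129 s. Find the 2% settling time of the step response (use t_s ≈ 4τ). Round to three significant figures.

t_s ≈ 0.00516 s

t_s ≈ 4τ = 0.00516 s.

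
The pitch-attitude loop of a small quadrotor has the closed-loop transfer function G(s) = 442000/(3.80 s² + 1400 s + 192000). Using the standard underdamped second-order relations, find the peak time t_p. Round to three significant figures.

Dividing through by 3.80: denominator becomes s² + 368.4 s + 50530.
So ω_n = √50530 = 225 rad/s and ζ = 368.4/(2·225) = 0.820.
The damped frequency ω_d = ω_n√(1−ζ²) = 129 rad/s. t_p = π/ω_d = 0.0244 s.

t_p ≈ 0.0244 s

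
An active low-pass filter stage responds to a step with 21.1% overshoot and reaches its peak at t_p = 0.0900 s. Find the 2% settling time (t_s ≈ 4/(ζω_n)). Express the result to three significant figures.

t_s ≈ 0.231 s

From the overshoot, ζ = −ln(OS)/√(π²+ln²(OS)) = 0.444.
From t_p = π/ω_d, ω_d = π/0.0900 = 34.9 rad/s, so ω_n = ω_d/√(1−ζ²) = 39.0 rad/s.
t_s ≈ 4/(ζω_n) = 4/(0.444·39.0) = 0.231 s.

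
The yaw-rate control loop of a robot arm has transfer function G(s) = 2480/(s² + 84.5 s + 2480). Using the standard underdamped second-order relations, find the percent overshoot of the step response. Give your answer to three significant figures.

Comparing the denominator to s² + 2ζω_n s + ω_n²: ω_n = √2480 = 49.8 rad/s, and 2ζω_n = 84.5 so ζ = 84.5/(2·49.8) = 0.848.
%OS = 100 e^{−πζ/√(1−ζ²)} with ζ = 0.848 gives 0.651%.

%OS ≈ 0.651%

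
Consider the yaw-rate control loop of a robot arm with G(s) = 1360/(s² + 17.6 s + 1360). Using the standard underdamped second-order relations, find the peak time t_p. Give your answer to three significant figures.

Matching coefficients with s² + 2ζω_n s + ω_n² gives ω_n² = 1360 ⇒ ω_n = 36.9 rad/s, and ζ = 17.6/(2ω_n) = 0.239.
The damped frequency ω_d = ω_n√(1−ζ²) = 35.8 rad/s. Then t_p = π/ω_d = 0.0877 s.

t_p ≈ 0.0877 s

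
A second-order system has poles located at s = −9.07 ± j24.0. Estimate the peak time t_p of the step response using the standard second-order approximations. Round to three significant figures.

t_p ≈ 0.131 s

t_p = π/ω_d with ω_d = 24.0 (the imaginary part), so t_p = 0.131 s.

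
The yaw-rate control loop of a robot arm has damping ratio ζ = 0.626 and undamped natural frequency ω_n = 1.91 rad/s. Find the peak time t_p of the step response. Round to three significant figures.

t_p ≈ 2.11 s

The damped frequency is ω_d = ω_n√(1−ζ²) = 1.91·√(1−0.392) = 1.49 rad/s.
Peak time t_p = π/ω_d = π/1.49 = 2.11 s.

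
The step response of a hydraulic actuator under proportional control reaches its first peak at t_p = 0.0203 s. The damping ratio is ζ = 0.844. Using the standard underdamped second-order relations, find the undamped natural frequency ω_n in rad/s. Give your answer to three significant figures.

ω_n ≈ 289 rad/s

Peak time t_p = π/ω_d, so ω_d = π/t_p = π/0.0203 = 155 rad/s.
ω_n = ω_d/√(1−ζ²) = 155/√0.288 = 289 rad/s.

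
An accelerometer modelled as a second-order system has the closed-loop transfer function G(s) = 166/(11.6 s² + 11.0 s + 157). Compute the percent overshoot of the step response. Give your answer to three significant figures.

Dividing through by 11.6: denominator becomes s² + 0.9483 s + 13.53.
So ω_n = √13.53 = 3.68 rad/s and ζ = 0.9483/(2·3.68) = 0.129.
%OS = 100·exp(−πζ/√(1−ζ²)) = 66.5%.

%OS ≈ 66.5%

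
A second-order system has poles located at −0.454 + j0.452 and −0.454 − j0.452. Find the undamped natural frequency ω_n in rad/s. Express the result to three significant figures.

The poles are at −σ ± jω_d with σ = 0.454 and ω_d = 0.452, so ω_n = √(σ²+ω_d²) = 0.641 rad/s and ζ = σ/ω_n = 0.709.

ω_n ≈ 0.641 rad/s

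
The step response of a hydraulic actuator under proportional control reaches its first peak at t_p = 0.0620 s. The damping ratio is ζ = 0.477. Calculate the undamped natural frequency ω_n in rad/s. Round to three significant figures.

Peak time t_p = π/ω_d, so ω_d = π/t_p = π/0.0620 = 50.7 rad/s.
ω_n = ω_d/√(1−ζ²) = 50.7/√0.772 = 57.7 rad/s.

ω_n ≈ 57.7 rad/s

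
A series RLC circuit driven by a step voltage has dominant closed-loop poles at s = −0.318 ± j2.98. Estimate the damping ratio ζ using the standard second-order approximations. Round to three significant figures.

ζ ≈ 0.106

The poles are at −σ ± jω_d with σ = 0.318 and ω_d = 2.98, so ω_n = √(σ²+ω_d²) = 3.00 rad/s and ζ = σ/ω_n = 0.106.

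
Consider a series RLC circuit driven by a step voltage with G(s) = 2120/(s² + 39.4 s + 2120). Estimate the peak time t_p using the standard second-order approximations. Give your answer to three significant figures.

ω_n = √2120 = 46.0 rad/s; ζ = 39.4/(2·46.0) = 0.428.
ω_d = ω_n√(1−ζ²) = 41.6 rad/s. Then t_p = π/ω_d = 0.0755 s.

t_p ≈ 0.0755 s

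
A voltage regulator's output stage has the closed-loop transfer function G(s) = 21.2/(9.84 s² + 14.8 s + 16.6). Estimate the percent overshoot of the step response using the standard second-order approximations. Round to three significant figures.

Dividing through by 9.84: denominator becomes s² + 1.504 s + 1.687.
So ω_n = √1.687 = 1.30 rad/s and ζ = 1.504/(2·1.30) = 0.579.
%OS = 100·exp(−πζ/√(1−ζ²)) = 10.7%.

%OS ≈ 10.7%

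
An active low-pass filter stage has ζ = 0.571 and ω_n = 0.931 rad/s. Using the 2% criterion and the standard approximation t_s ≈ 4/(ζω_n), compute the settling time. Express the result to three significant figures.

t_s ≈ 4/(ζω_n) = 4/(0.571 × 0.931) = 7.52 s.

t_s ≈ 7.52 s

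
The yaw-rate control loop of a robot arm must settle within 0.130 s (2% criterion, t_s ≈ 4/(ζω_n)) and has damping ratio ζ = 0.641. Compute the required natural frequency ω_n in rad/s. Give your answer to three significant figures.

Rearranging t_s ≈ 4/(ζω_n) gives ω_n = 4/(ζ·t_s) = 4/(0.641 × 0.130) = 48.0 rad/s.

ω_n ≈ 48.0 rad/s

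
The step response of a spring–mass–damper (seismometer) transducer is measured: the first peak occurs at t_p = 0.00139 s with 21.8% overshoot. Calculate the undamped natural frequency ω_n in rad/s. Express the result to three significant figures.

The overshoot fixes ζ = −ln(OS)/√(π²+ln²(OS)) = 0.436.
From t_p = π/ω_d, ω_d = π/0.00139 = 2260 rad/s, so ω_n = ω_d/√(1−ζ²) = 2510 rad/s.

ω_n ≈ 2510 rad/s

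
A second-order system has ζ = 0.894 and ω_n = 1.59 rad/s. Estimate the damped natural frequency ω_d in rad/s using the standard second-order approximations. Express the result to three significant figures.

ω_d = ω_n√(1−ζ²) = 1.59·√0.201 = 0.712 rad/s.

ω_d ≈ 0.712 rad/s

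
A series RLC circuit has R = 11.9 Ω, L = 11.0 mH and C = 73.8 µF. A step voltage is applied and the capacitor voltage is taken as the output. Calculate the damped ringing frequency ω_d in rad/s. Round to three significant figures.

ω_d ≈ 969 rad/s

For a series RLC circuit (capacitor voltage as output), ω_n = 1/√(LC) = 1/√(11.0 mH · 73.8 µF) = 1110 rad/s.
ζ = (R/2)·√(C/L) = (11.9/2)·√(73.8 µF/11.0 mH) = 0.487.
The damped frequency ω_d = ω_n√(1−ζ²) = 969 rad/s.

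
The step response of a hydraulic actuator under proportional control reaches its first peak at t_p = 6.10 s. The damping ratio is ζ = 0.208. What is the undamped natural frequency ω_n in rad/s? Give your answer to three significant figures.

Peak time t_p = π/ω_d, so ω_d = π/t_p = π/6.10 = 0.515 rad/s.
ω_n = ω_d/√(1−ζ²) = 0.515/√0.957 = 0.527 rad/s.

ω_n ≈ 0.527 rad/s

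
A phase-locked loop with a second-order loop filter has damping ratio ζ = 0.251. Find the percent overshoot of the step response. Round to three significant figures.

%OS ≈ 44.3%

For an underdamped second-order system, %OS = 100·exp(−πζ/√(1−ζ²)).
πζ/√(1−ζ²) = π·0.251/√(1−0.0630) = 0.8146, so %OS = 100·e^(−0.8146) = 44.3%.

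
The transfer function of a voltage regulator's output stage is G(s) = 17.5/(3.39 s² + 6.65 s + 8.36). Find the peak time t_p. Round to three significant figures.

t_p ≈ 2.56 s

Dividing through by 3.39: denominator becomes s² + 1.962 s + 2.466.
So ω_n = √2.466 = 1.57 rad/s and ζ = 1.962/(2·1.57) = 0.625.
ω_d = ω_n√(1−ζ²) = 1.23 rad/s. t_p = π/ω_d = 2.56 s.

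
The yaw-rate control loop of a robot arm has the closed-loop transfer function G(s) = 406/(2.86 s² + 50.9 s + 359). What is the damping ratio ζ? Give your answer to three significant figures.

Dividing through by 2.86: denominator becomes s² + 17.80 s + 125.5.
So ω_n = √125.5 = 11.2 rad/s and ζ = 17.80/(2·11.2) = 0.794.

ζ ≈ 0.794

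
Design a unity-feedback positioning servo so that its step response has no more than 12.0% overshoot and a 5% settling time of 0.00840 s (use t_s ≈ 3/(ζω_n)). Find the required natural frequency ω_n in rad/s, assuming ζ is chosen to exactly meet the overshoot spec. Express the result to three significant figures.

ζ = −ln(OS)/√(π² + (ln OS)²). With OS = 0.120, ln OS = −2.120 and ζ = 2.120/3.790 = 0.559.
Then ω_n = 3/(ζ t_s) = 3/(0.559 × 0.00840) = 638 rad/s.

ω_n ≈ 638 rad/s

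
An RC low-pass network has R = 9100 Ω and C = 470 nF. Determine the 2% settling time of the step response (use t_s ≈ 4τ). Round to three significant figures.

τ = RC = 9100 × 470 nF = 0.00428 s.
t_s ≈ 4τ = 0.0171 s.

t_s ≈ 0.0171 s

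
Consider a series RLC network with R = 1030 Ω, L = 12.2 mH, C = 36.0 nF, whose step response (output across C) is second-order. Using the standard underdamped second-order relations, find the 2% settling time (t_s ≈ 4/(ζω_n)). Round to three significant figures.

For a series RLC circuit (capacitor voltage as output), ω_n = 1/√(LC) = 1/√(12.2 mH · 36.0 nF) = 47700 rad/s.
ζ = (R/2)·√(C/L) = (1030/2)·√(36.0 nF/12.2 mH) = 0.885.
t_s ≈ 4/(ζω_n) = 0.0000948 s.

t_s ≈ 0.0000948 s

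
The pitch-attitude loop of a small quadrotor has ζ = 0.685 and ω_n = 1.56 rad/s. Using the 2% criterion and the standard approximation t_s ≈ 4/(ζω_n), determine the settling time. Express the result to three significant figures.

t_s ≈ 3.74 s

t_s ≈ 4/(ζω_n) = 4/(0.685 × 1.56) = 3.74 s.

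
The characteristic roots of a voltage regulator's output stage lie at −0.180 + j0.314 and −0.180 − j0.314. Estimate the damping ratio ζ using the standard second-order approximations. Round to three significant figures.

|pole| = ω_n = √(0.180² + 0.314²) = 0.362 rad/s; ζ = cos θ = σ/ω_n = 0.497.

ζ ≈ 0.497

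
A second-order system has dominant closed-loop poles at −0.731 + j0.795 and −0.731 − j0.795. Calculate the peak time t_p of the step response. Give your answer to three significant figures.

t_p ≈ 3.95 s

t_p = π/ω_d with ω_d = 0.795 (the imaginary part), so t_p = 3.95 s.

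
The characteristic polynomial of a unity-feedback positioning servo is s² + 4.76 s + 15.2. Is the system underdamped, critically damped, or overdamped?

underdamped

a² − 4b = 4.76² − 4·15.2 < 0 (complex roots); the system is underdamped.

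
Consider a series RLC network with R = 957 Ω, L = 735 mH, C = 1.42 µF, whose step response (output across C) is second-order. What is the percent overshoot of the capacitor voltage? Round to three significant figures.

For a series RLC circuit (capacitor voltage as output), ω_n = 1/√(LC) = 1/√(735 mH · 1.42 µF) = 979 rad/s.
ζ = (R/2)·√(C/L) = (957/2)·√(1.42 µF/735 mH) = 0.665.
Overshoot: exp(−π·0.665/√(1−0.665²)) = 0.0609, i.e. 6.09%.

%OS ≈ 6.09%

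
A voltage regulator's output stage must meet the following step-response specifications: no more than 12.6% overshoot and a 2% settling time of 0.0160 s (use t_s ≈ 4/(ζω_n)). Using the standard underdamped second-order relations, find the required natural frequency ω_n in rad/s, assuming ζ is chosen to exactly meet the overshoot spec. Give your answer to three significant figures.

ω_n ≈ 454 rad/s

From %OS = 100·exp(−πζ/√(1−ζ²)), invert to get ζ = −ln(OS)/√(π² + ln²(OS)) with OS = 0.126.
−ln 0.126 = 2.071, so ζ = 2.071/√(π² + 4.291) = 0.550.
From t_s ≈ 4/(ζω_n): ω_n = 4/(ζ·t_s) = 4/(0.550·0.0160) = 454 rad/s.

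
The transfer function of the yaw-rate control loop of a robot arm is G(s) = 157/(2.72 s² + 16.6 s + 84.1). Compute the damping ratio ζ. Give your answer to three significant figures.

ζ ≈ 0.549

Dividing through by 2.72: denominator becomes s² + 6.103 s + 30.92.
So ω_n = √30.92 = 5.56 rad/s and ζ = 6.103/(2·5.56) = 0.549.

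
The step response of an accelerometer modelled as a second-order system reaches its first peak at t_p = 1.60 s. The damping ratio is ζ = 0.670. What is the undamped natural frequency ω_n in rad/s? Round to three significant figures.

Peak time t_p = π/ω_d, so ω_d = π/t_p = π/1.60 = 1.96 rad/s.
ω_n = ω_d/√(1−ζ²) = 1.96/√0.551 = 2.64 rad/s.

ω_n ≈ 2.64 rad/s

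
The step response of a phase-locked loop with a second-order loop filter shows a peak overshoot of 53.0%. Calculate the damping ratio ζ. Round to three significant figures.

ζ = −ln(OS)/√(π² + (ln OS)²). With OS = 0.530, ln OS = −0.6349 and ζ = 0.6349/3.205 = 0.198.

ζ ≈ 0.198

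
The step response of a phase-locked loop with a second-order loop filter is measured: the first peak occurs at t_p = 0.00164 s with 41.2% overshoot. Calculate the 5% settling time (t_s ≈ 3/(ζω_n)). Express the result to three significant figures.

From the overshoot, ζ = −ln(OS)/√(π²+ln²(OS)) = 0.272.
From t_p = π/ω_d, ω_d = π/0.00164 = 1920 rad/s, so ω_n = ω_d/√(1−ζ²) = 1990 rad/s.
t_s ≈ 3/(ζω_n) = 3/(0.272·1990) = 0.00555 s.

t_s ≈ 0.00555 s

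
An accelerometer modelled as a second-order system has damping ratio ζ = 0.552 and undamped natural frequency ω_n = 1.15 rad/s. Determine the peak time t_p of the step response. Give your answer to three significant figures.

The damped frequency is ω_d = ω_n√(1−ζ²) = 1.15·√(1−0.305) = 0.959 rad/s.
Peak time t_p = π/ω_d = π/0.959 = 3.28 s.

t_p ≈ 3.28 s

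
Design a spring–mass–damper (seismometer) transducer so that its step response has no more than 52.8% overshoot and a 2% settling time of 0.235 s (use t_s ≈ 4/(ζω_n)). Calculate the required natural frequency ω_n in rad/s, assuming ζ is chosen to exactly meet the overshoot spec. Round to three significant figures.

Inverting the overshoot relation: ζ = |ln 0.528|/√(π² + ln²0.528) = 0.199.
Then ω_n = 4/(ζ t_s) = 4/(0.199 × 0.235) = 85.4 rad/s.

ω_n ≈ 85.4 rad/s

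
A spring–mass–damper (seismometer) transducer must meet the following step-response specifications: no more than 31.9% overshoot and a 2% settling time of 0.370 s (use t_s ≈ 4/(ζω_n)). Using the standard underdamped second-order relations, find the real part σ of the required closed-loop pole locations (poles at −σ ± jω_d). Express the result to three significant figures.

The settling-time spec alone fixes σ = ζω_n = 4/t_s = 4/0.370 = 10.8.
(Overshoot then fixes ζ = 0.342 and hence ω_d = σ·√(1−ζ²)/ζ = 29.7 rad/s.)

σ ≈ 10.8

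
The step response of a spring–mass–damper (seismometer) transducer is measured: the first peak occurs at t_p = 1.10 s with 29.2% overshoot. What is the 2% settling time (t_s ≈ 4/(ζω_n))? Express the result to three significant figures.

t_s ≈ 3.57 s

From the overshoot, ζ = −ln(OS)/√(π²+ln²(OS)) = 0.365.
t_p = π/ω_d ⇒ ω_d = 2.86 rad/s; then ω_n = ω_d/√(1−ζ²) = 3.07 rad/s.
t_s ≈ 4/(ζω_n) = 4/(0.365·3.07) = 3.57 s.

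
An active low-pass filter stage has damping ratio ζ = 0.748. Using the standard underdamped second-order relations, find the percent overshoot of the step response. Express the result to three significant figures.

%OS ≈ 2.90%

For an underdamped second-order system, %OS = 100·exp(−πζ/√(1−ζ²)).
πζ/√(1−ζ²) = π·0.748/√(1−0.560) = 3.541, so %OS = 100·e^(−3.541) = 2.90%.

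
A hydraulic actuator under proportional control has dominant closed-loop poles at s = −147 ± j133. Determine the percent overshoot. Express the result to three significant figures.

%OS ≈ 3.10%

With σ = 147, ω_d = 133: ω_n = √(σ²+ω_d²) = 198 rad/s, ζ = σ/ω_n = 0.742.
%OS = 100·exp(−πζ/√(1−ζ²)) = 3.10%.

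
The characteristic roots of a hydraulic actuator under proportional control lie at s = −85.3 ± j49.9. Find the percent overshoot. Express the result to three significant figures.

%OS ≈ 0.465%

With σ = 85.3, ω_d = 49.9: ω_n = √(σ²+ω_d²) = 98.8 rad/s, ζ = σ/ω_n = 0.863.
Overshoot: exp(−π·0.863/√(1−0.863²)) = 0.00465, i.e. 0.465%.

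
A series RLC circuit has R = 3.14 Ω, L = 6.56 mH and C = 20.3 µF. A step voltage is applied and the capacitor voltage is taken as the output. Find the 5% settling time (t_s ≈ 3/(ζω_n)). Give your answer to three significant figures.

For a series RLC circuit (capacitor voltage as output), ω_n = 1/√(LC) = 1/√(6.56 mH · 20.3 µF) = 2740 rad/s.
ζ = (R/2)·√(C/L) = (3.14/2)·√(20.3 µF/6.56 mH) = 0.0873.
t_s ≈ 3/(ζω_n) = 0.0125 s.

t_s ≈ 0.0125 s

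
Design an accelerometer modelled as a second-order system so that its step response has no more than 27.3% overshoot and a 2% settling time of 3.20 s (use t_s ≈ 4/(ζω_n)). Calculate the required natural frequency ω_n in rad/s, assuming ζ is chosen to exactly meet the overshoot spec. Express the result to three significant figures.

From %OS = 100·exp(−πζ/√(1−ζ²)), invert to get ζ = −ln(OS)/√(π² + ln²(OS)) with OS = 0.273.
−ln 0.273 = 1.298, so ζ = 1.298/√(π² + 1.686) = 0.382.
Then ω_n = 4/(ζ t_s) = 4/(0.382 × 3.20) = 3.27 rad/s.

ω_n ≈ 3.27 rad/s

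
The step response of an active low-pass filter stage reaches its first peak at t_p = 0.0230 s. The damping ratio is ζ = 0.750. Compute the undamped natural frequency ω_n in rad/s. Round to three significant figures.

ω_n ≈ 207 rad/s

Peak time t_p = π/ω_d, so ω_d = π/t_p = π/0.0230 = 137 rad/s.
ω_n = ω_d/√(1−ζ²) = 137/√0.438 = 207 rad/s.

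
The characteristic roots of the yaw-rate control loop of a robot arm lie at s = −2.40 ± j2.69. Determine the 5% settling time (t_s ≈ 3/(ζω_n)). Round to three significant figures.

For poles at −σ ± jω_d, ζω_n = σ = 2.40, so t_s ≈ 3/σ = 1.25 s.

t_s ≈ 1.25 s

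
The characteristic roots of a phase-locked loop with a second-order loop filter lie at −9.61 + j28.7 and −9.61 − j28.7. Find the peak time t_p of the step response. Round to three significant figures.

t_p ≈ 0.109 s

t_p = π/ω_d with ω_d = 28.7 (the imaginary part), so t_p = 0.109 s.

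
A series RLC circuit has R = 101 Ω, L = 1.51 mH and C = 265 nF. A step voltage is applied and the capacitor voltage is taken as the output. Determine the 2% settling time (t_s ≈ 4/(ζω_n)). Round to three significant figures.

For a series RLC circuit (capacitor voltage as output), ω_n = 1/√(LC) = 1/√(1.51 mH · 265 nF) = 50000 rad/s.
ζ = (R/2)·√(C/L) = (101/2)·√(265 nF/1.51 mH) = 0.669.
t_s ≈ 4/(ζω_n) = 0.000120 s.

t_s ≈ 0.000120 s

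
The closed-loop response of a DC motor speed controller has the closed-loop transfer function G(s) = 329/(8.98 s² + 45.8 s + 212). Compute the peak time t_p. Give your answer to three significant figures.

t_p ≈ 0.760 s

Dividing through by 8.98: denominator becomes s² + 5.100 s + 23.61.
So ω_n = √23.61 = 4.86 rad/s and ζ = 5.100/(2·4.86) = 0.525.
The damped frequency ω_d = ω_n√(1−ζ²) = 4.14 rad/s. t_p = π/ω_d = 0.760 s.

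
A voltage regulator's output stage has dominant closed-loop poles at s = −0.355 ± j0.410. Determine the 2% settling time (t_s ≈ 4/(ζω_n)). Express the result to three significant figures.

t_s ≈ 11.3 s

For poles at −σ ± jω_d, ζω_n = σ = 0.355, so t_s ≈ 4/σ = 11.3 s.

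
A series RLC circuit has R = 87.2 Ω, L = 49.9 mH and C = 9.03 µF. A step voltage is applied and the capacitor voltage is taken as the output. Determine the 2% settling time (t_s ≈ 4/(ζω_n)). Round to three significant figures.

For a series RLC circuit (capacitor voltage as output), ω_n = 1/√(LC) = 1/√(49.9 mH · 9.03 µF) = 1490 rad/s.
ζ = (R/2)·√(C/L) = (87.2/2)·√(9.03 µF/49.9 mH) = 0.587.
t_s ≈ 4/(ζω_n) = 0.00458 s.

t_s ≈ 0.00458 s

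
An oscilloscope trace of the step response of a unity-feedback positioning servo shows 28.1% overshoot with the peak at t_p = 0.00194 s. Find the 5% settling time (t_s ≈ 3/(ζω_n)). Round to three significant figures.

From the overshoot, ζ = −ln(OS)/√(π²+ln²(OS)) = 0.375.
From t_p = π/ω_d, ω_d = π/0.00194 = 1620 rad/s, so ω_n = ω_d/√(1−ζ²) = 1750 rad/s.
t_s ≈ 3/(ζω_n) = 3/(0.375·1750) = 0.00458 s.

t_s ≈ 0.00458 s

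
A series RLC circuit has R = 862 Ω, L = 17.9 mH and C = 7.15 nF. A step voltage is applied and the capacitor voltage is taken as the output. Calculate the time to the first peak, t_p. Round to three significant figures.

For a series RLC circuit (capacitor voltage as output), ω_n = 1/√(LC) = 1/√(17.9 mH · 7.15 nF) = 88400 rad/s.
ζ = (R/2)·√(C/L) = (862/2)·√(7.15 nF/17.9 mH) = 0.272.
ω_d = ω_n√(1−ζ²) = 85100 rad/s. t_p = π/ω_d = 0.0000369 s.

t_p ≈ 0.0000369 s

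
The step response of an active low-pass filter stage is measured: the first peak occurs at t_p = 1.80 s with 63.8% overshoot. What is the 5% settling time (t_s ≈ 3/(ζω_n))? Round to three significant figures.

The overshoot fixes ζ = −ln(OS)/√(π²+ln²(OS)) = 0.142.
From t_p = π/ω_d, ω_d = π/1.80 = 1.75 rad/s, so ω_n = ω_d/√(1−ζ²) = 1.76 rad/s.
t_s ≈ 3/(ζω_n) = 3/(0.142·1.76) = 12.0 s.

t_s ≈ 12.0 s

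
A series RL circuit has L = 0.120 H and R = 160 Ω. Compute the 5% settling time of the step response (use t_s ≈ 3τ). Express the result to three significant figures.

τ = L/R = 0.120/160 = 0.000750 s.
t_s ≈ 3τ = 0.00225 s.

t_s ≈ 0.00225 s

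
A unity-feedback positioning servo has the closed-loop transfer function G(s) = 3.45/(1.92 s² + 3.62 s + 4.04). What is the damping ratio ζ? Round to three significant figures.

Dividing through by 1.92: denominator becomes s² + 1.885 s + 2.104.
So ω_n = √2.104 = 1.45 rad/s and ζ = 1.885/(2·1.45) = 0.650.

ζ ≈ 0.650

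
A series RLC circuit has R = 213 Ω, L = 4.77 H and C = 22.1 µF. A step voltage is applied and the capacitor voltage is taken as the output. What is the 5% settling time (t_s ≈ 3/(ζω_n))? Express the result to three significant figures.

For a series RLC circuit (capacitor voltage as output), ω_n = 1/√(LC) = 1/√(4.77 H · 22.1 µF) = 97.4 rad/s.
ζ = (R/2)·√(C/L) = (213/2)·√(22.1 µF/4.77 H) = 0.229.
t_s ≈ 3/(ζω_n) = 0.134 s.

t_s ≈ 0.134 s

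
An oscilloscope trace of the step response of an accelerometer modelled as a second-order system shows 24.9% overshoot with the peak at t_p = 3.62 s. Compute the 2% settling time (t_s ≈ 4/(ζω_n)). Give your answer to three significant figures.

From the overshoot, ζ = −ln(OS)/√(π²+ln²(OS)) = 0.405.
t_p = π/ω_d ⇒ ω_d = 0.868 rad/s; then ω_n = ω_d/√(1−ζ²) = 0.949 rad/s.
t_s ≈ 4/(ζω_n) = 4/(0.405·0.949) = 10.4 s.

t_s ≈ 10.4 s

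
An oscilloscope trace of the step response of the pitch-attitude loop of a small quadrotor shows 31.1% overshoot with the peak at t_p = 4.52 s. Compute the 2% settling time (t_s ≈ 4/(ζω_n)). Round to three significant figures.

t_s ≈ 15.5 s

From the overshoot, ζ = −ln(OS)/√(π²+ln²(OS)) = 0.348.
t_p = π/ω_d ⇒ ω_d = 0.695 rad/s; then ω_n = ω_d/√(1−ζ²) = 0.742 rad/s.
t_s ≈ 4/(ζω_n) = 4/(0.348·0.742) = 15.5 s.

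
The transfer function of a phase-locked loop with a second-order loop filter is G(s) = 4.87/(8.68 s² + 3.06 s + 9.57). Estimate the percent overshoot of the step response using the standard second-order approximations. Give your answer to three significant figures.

%OS ≈ 58.6%

Dividing through by 8.68: denominator becomes s² + 0.3525 s + 1.103.
So ω_n = √1.103 = 1.05 rad/s and ζ = 0.3525/(2·1.05) = 0.168.
%OS = 100 e^{−πζ/√(1−ζ²)} with ζ = 0.168 gives 58.6%.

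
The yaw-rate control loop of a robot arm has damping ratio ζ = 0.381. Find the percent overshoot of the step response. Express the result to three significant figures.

%OS ≈ 27.4%

For an underdamped second-order system, %OS = 100·exp(−πζ/√(1−ζ²)).
πζ/√(1−ζ²) = π·0.381/√(1−0.145) = 1.295, so %OS = 100·e^(−1.295) = 27.4%.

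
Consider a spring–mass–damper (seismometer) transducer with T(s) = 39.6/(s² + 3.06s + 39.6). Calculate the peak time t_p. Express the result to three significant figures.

t_p ≈ 0.515 s

Comparing the denominator to s² + 2ζω_n s + ω_n²: ω_n = √39.6 = 6.29 rad/s, and 2ζω_n = 3.06 so ζ = 3.06/(2·6.29) = 0.243.
ω_d = ω_n√(1−ζ²) = 6.10 rad/s. Then t_p = π/ω_d = 0.515 s.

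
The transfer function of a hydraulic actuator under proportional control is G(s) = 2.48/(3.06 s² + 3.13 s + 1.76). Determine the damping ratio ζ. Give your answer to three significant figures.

ζ ≈ 0.674

Dividing through by 3.06: denominator becomes s² + 1.023 s + 0.5752.
So ω_n = √0.5752 = 0.758 rad/s and ζ = 1.023/(2·0.758) = 0.674.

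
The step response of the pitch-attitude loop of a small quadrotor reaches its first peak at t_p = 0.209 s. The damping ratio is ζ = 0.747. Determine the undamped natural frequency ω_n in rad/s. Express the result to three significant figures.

ω_n ≈ 22.6 rad/s

Peak time t_p = π/ω_d, so ω_d = π/t_p = π/0.209 = 15.0 rad/s.
ω_n = ω_d/√(1−ζ²) = 15.0/√0.442 = 22.6 rad/s.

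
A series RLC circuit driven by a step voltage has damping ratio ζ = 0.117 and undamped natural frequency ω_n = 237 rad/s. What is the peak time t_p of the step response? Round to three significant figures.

The damped frequency is ω_d = ω_n√(1−ζ²) = 237·√(1−0.0137) = 235 rad/s.
Peak time t_p = π/ω_d = π/235 = 0.0133 s.

t_p ≈ 0.0133 s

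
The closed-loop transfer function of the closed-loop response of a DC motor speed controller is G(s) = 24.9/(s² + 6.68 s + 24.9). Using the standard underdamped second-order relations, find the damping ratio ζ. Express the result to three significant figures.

ζ ≈ 0.669

Matching coefficients with s² + 2ζω_n s + ω_n² gives ω_n² = 24.9 ⇒ ω_n = 4.99 rad/s, and ζ = 6.68/(2ω_n) = 0.669.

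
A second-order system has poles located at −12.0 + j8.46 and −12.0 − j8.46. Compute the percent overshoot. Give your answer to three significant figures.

%OS ≈ 1.16%

With σ = 12.0, ω_d = 8.46: ω_n = √(σ²+ω_d²) = 14.7 rad/s, ζ = σ/ω_n = 0.817.
%OS = 100·exp(−πζ/√(1−ζ²)) = 1.16%.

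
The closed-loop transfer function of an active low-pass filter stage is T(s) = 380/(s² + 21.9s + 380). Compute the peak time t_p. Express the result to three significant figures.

ω_n = √380 = 19.5 rad/s; ζ = 21.9/(2·19.5) = 0.562.
The damped frequency ω_d = ω_n√(1−ζ²) = 16.1 rad/s. Then t_p = π/ω_d = 0.195 s.

t_p ≈ 0.195 s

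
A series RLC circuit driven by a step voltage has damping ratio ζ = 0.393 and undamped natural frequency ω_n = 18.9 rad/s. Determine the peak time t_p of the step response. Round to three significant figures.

The damped frequency is ω_d = ω_n√(1−ζ²) = 18.9·√(1−0.154) = 17.4 rad/s.
Peak time t_p = π/ω_d = π/17.4 = 0.181 s.

t_p ≈ 0.181 s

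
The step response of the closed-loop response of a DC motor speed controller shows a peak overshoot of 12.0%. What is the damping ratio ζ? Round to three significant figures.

From %OS = 100·exp(−πζ/√(1−ζ²)), invert to get ζ = −ln(OS)/√(π² + ln²(OS)) with OS = 0.120.
−ln 0.120 = 2.120, so ζ = 2.120/√(π² + 4.496) = 0.559.

ζ ≈ 0.559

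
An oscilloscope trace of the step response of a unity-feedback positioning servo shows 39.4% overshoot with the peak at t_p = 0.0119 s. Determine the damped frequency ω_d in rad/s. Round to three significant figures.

t_p = π/ω_d, so ω_d = π/0.0119 = 264 rad/s.

ω_d ≈ 264 rad/s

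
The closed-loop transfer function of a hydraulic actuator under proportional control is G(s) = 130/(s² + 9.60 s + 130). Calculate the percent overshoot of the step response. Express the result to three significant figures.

Matching coefficients with s² + 2ζω_n s + ω_n² gives ω_n² = 130 ⇒ ω_n = 11.4 rad/s, and ζ = 9.60/(2ω_n) = 0.421.
%OS = 100·exp(−πζ/√(1−ζ²)) = 23.3%.

%OS ≈ 23.3%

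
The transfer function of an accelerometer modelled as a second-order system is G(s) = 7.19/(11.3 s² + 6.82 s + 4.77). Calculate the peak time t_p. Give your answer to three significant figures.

Dividing through by 11.3: denominator becomes s² + 0.6035 s + 0.4221.
So ω_n = √0.4221 = 0.650 rad/s and ζ = 0.6035/(2·0.650) = 0.464.
ω_d = 0.650·√(1 − 0.464²) = 0.575 rad/s. t_p = π/ω_d = 5.46 s.

t_p ≈ 5.46 s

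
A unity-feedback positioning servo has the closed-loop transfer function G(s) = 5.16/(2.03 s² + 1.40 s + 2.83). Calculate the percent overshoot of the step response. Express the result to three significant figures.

%OS ≈ 38.3%

Dividing through by 2.03: denominator becomes s² + 0.6897 s + 1.394.
So ω_n = √1.394 = 1.18 rad/s and ζ = 0.6897/(2·1.18) = 0.292.
%OS = 100·exp(−πζ/√(1−ζ²)) = 38.3%.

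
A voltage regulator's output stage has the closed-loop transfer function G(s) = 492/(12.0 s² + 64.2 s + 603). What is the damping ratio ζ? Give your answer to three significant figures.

Dividing through by 12.0: denominator becomes s² + 5.350 s + 50.25.
So ω_n = √50.25 = 7.09 rad/s and ζ = 5.350/(2·7.09) = 0.377.

ζ ≈ 0.377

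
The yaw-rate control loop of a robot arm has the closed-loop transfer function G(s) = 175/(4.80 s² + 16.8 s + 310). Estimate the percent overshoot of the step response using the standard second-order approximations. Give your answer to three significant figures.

%OS ≈ 49.6%

Dividing through by 4.80: denominator becomes s² + 3.500 s + 64.58.
So ω_n = √64.58 = 8.04 rad/s and ζ = 3.500/(2·8.04) = 0.218.
Overshoot: exp(−π·0.218/√(1−0.218²)) = 0.496, i.e. 49.6%.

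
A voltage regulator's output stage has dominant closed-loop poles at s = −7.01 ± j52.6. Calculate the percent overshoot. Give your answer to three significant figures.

With σ = 7.01, ω_d = 52.6: ω_n = √(σ²+ω_d²) = 53.1 rad/s, ζ = σ/ω_n = 0.132.
%OS = 100·exp(−πζ/√(1−ζ²)) = 65.8%.

%OS ≈ 65.8%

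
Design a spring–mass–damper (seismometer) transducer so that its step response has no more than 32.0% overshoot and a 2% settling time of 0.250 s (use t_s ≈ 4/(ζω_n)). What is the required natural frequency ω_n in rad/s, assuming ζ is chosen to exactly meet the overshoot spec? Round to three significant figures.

ω_n ≈ 46.9 rad/s

ζ = −ln(OS)/√(π² + (ln OS)²). With OS = 0.320, ln OS = −1.139 and ζ = 1.139/3.342 = 0.341.
Then ω_n = 4/(ζ t_s) = 4/(0.341 × 0.250) = 46.9 rad/s.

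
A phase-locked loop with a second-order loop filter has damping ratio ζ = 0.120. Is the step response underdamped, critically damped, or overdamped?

underdamped

Since ζ = 0.120 < 1, the system is underdamped.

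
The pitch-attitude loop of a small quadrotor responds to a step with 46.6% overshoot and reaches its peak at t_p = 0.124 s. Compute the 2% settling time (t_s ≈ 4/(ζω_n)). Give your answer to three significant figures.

The overshoot fixes ζ = −ln(OS)/√(π²+ln²(OS)) = 0.236.
t_p = π/ω_d ⇒ ω_d = 25.3 rad/s; then ω_n = ω_d/√(1−ζ²) = 26.1 rad/s.
t_s ≈ 4/(ζω_n) = 4/(0.236·26.1) = 0.650 s.

t_s ≈ 0.650 s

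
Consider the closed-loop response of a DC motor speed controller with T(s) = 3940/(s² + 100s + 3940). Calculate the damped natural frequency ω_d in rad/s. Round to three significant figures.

ω_d ≈ 37.9 rad/s

Comparing the denominator to s² + 2ζω_n s + ω_n²: ω_n = √3940 = 62.8 rad/s, and 2ζω_n = 100 so ζ = 100/(2·62.8) = 0.797.
ω_d = 62.8·√(1 − 0.797²) = 37.9 rad/s.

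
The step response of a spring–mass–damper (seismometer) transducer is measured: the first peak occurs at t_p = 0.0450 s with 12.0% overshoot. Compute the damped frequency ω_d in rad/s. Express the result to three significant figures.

t_p = π/ω_d, so ω_d = π/0.0450 = 69.8 rad/s.

ω_d ≈ 69.8 rad/s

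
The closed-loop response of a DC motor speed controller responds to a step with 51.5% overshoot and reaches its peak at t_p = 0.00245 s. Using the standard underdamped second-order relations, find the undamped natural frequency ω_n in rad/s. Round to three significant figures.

ω_n ≈ 1310 rad/s

From the overshoot, ζ = −ln(OS)/√(π²+ln²(OS)) = 0.207.
From t_p = π/ω_d, ω_d = π/0.00245 = 1280 rad/s, so ω_n = ω_d/√(1−ζ²) = 1310 rad/s.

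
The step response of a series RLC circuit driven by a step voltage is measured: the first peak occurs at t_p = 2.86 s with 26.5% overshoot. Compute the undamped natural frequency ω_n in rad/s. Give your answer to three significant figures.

ω_n ≈ 1.19 rad/s

The overshoot fixes ζ = −ln(OS)/√(π²+ln²(OS)) = 0.389.
From t_p = π/ω_d, ω_d = π/2.86 = 1.10 rad/s, so ω_n = ω_d/√(1−ζ²) = 1.19 rad/s.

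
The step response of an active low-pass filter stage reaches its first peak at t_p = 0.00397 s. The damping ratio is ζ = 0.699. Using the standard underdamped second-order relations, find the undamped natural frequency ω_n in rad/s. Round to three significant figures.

ω_n ≈ 1110 rad/s

Peak time t_p = π/ω_d, so ω_d = π/t_p = π/0.00397 = 791 rad/s.
ω_n = ω_d/√(1−ζ²) = 791/√0.511 = 1110 rad/s.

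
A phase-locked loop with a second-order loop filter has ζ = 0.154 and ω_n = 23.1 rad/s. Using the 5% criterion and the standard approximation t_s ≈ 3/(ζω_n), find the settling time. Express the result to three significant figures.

t_s ≈ 3/(ζω_n) = 3/(0.154 × 23.1) = 0.843 s.

t_s ≈ 0.843 s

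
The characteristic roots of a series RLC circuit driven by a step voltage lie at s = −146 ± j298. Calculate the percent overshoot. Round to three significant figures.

The poles are at −σ ± jω_d with σ = 146 and ω_d = 298, so ω_n = √(σ²+ω_d²) = 332 rad/s and ζ = σ/ω_n = 0.440.
%OS = 100·exp(−πζ/√(1−ζ²)) = 21.5%.

%OS ≈ 21.5%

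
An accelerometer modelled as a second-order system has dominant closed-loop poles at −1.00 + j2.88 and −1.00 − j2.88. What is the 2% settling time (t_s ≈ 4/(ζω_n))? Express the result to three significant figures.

t_s ≈ 4.00 s

For poles at −σ ± jω_d, ζω_n = σ = 1.00, so t_s ≈ 4/σ = 4.00 s.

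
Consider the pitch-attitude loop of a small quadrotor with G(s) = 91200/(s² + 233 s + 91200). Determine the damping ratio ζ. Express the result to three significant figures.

ζ ≈ 0.386

Matching coefficients with s² + 2ζω_n s + ω_n² gives ω_n² = 91200 ⇒ ω_n = 302 rad/s, and ζ = 233/(2ω_n) = 0.386.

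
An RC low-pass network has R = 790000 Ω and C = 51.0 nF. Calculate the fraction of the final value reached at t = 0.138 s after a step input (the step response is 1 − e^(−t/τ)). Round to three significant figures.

y/y_∞ ≈ 0.967

τ = RC = 790000 × 51.0 nF = 0.0403 s.
y(t)/y_∞ = 1 − e^(−t/τ) = 1 − e^(−0.138/0.0403) = 1 − e^(−3.43) = 0.967.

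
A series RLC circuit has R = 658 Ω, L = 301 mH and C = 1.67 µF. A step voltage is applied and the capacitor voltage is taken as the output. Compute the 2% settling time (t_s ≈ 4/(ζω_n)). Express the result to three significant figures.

For a series RLC circuit (capacitor voltage as output), ω_n = 1/√(LC) = 1/√(301 mH · 1.67 µF) = 1410 rad/s.
ζ = (R/2)·√(C/L) = (658/2)·√(1.67 µF/301 mH) = 0.775.
t_s ≈ 4/(ζω_n) = 0.00366 s.

t_s ≈ 0.00366 s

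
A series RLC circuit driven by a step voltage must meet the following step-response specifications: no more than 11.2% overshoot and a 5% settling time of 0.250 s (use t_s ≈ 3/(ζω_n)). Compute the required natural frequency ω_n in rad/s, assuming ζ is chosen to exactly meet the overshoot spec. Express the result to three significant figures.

ω_n ≈ 21.0 rad/s

From %OS = 100·exp(−πζ/√(1−ζ²)), invert to get ζ = −ln(OS)/√(π² + ln²(OS)) with OS = 0.112.
−ln 0.112 = 2.189, so ζ = 2.189/√(π² + 4.793) = 0.572.
From t_s ≈ 3/(ζω_n): ω_n = 3/(ζ·t_s) = 3/(0.572·0.250) = 21.0 rad/s.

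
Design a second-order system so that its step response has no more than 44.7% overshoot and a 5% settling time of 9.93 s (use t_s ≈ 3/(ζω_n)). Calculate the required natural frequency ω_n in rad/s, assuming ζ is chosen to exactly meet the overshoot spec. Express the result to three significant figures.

From %OS = 100·exp(−πζ/√(1−ζ²)), invert to get ζ = −ln(OS)/√(π² + ln²(OS)) with OS = 0.447.
−ln 0.447 = 0.8052, so ζ = 0.8052/√(π² + 0.6483) = 0.248.
From t_s ≈ 3/(ζω_n): ω_n = 3/(ζ·t_s) = 3/(0.248·9.93) = 1.22 rad/s.

ω_n ≈ 1.22 rad/s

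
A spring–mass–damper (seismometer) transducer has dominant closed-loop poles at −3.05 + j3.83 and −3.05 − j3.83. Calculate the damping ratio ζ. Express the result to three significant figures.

ζ ≈ 0.623

With σ = 3.05, ω_d = 3.83: ω_n = √(σ²+ω_d²) = 4.90 rad/s, ζ = σ/ω_n = 0.623.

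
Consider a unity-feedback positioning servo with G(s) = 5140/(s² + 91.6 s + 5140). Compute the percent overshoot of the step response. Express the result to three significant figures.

%OS ≈ 7.36%

Matching coefficients with s² + 2ζω_n s + ω_n² gives ω_n² = 5140 ⇒ ω_n = 71.7 rad/s, and ζ = 91.6/(2ω_n) = 0.639.
%OS = 100 e^{−πζ/√(1−ζ²)} with ζ = 0.639 gives 7.36%.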